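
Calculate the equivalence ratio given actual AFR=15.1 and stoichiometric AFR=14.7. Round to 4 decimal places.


phi = AFR_stoich / AFR_actual
phi = 14.7 / 15.1 = 0.9735


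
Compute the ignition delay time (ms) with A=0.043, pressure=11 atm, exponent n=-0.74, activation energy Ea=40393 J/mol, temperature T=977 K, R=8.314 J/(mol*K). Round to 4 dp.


tau = A * P^n * exp(Ea/(R*T))
P^n = 11^(-0.74) = 0.16957796
Ea/(R*T) = 40393/(8.314*977) = 4.972806
exp(Ea/(R*T)) = 144.431609
tau = 0.043 * 0.16957796 * 144.431609 = 1.0532 ms


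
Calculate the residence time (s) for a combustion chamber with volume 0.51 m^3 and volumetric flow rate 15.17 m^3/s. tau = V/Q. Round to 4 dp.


tau = V / Q_flow
tau = 0.51 / 15.17 = 0.0336 s


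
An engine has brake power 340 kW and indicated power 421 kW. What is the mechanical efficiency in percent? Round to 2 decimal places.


eta_mech = (BP / IP) * 100
Ratio = 340 / 421 = 0.8076
eta_mech = 0.8076 * 100 = 80.76%


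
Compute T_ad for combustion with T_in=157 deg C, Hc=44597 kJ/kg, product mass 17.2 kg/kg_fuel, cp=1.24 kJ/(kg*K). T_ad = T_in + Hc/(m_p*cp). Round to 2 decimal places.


T_ad = T_in + Hc / (m_p * cp)
Denominator = 17.2 * 1.24 = 21.3280
Temperature rise = 44597 / 21.3280 = 2091.01 K
T_ad = 157 + 2091.01 = 2248.01 deg C


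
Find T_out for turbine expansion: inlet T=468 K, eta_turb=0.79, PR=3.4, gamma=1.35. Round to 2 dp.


T_out = T_in * (1 - eta * (1 - PR^(-(gamma-1)/gamma)))
Exponent = -(1.35-1)/1.35 = -0.25925926
PR^exp = 3.4^(-0.25925926) = 0.72813041
Factor = 1 - 0.79*(1 - 0.72813041) = 0.78522302
T_out = 468 * 0.78522302 = 367.48 K


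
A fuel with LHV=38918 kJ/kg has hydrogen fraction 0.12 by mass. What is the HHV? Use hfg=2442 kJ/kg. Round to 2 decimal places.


HHV = LHV + hfg * 9 * H
Water addition = 2442 * 9 * 0.12 = 2637.360 kJ/kg
HHV = 38918 + 2637.360 = 41555.36 kJ/kg


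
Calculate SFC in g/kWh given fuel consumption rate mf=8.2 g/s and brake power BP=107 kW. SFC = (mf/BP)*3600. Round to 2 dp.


SFC = (mf / BP) * 3600
Rate = 8.2 / 107 = 0.076636 g/(s*kW)
SFC = 0.076636 * 3600 = 275.89 g/kWh


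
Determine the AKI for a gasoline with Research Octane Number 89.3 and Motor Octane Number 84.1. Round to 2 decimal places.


AKI = (RON + MON) / 2
AKI = (89.3 + 84.1) / 2
AKI = 173.4 / 2 = 86.70


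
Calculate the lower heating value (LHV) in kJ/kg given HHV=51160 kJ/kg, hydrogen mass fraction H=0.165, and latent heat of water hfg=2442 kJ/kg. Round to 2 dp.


LHV = HHV - hfg * 9 * H
Water correction = 2442 * 9 * 0.165 = 3626.370 kJ/kg
LHV = 51160 - 3626.370 = 47533.63 kJ/kg


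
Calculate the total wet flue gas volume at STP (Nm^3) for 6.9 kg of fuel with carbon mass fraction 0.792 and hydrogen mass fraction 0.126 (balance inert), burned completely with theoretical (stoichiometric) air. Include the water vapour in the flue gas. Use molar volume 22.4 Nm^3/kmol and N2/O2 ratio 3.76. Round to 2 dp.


Per kg fuel: CO2 = (C/12 kmol)*22.4 = (0.792/12)*22.4 = 1.47840 Nm^3
Per kg fuel: H2O = (H/2 kmol)*22.4 = (0.126/2)*22.4 = 1.41120 Nm^3
O2 needed per kg fuel = C/12 + H/4 = 0.792/12 + 0.126/4 = 0.09750000 kmol
Per kg fuel: N2 = O2*3.76*22.4 = 0.09750000*3.76*22.4 = 8.21184 Nm^3
Total per kg = 1.47840 + 1.41120 + 8.21184 = 11.10144 Nm^3
Total = 11.10144 * 6.9 = 76.60 Nm^3


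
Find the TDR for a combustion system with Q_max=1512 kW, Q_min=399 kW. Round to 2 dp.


TDR = Q_max / Q_min
TDR = 1512 / 399 = 3.79


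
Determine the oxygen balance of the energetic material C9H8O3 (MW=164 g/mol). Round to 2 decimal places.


OB = -1600 * (2C + H/2 - O) / MW
Inner = 2*9 + 8/2 - 3 = 19.00
OB = -1600 * 19.00 / 164 = -185.37%


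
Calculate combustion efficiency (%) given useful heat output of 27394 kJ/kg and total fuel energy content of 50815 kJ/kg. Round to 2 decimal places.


Efficiency = (Q_useful / Q_fuel) * 100
Efficiency = (27394 / 50815) * 100
Efficiency = 0.5391 * 100 = 53.91%


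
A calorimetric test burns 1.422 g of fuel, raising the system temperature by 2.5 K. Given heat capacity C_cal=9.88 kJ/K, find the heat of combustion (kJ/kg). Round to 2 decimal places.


Hc = C_cal * delta_T / m_fuel
Q_released = 9.88 * 2.5 = 24.7000 kJ
m_fuel = 1.422 g = 1.422/1000 kg = 0.001422 kg
Hc = 24.7000 / 0.001422 = 17369.90 kJ/kg


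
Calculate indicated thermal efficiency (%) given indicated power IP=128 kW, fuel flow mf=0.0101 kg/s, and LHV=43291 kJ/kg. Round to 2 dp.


eta_ith = (IP / (mf * LHV)) * 100
Denominator = 0.0101 * 43291 = 437.2391 kW
eta_ith = (128 / 437.2391) * 100 = 29.27%


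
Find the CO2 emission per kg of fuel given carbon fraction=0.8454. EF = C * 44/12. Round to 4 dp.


EF = C_frac * (M_CO2 / M_C)
EF = 0.8454 * (44/12)
EF = 0.8454 * 3.666667 = 3.0998 kg_CO2/kg_fuel


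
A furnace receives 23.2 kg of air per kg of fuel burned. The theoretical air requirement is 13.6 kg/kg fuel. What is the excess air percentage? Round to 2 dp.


Excess air = actual - stoichiometric = 23.2 - 13.6 = 9.60 kg/kg fuel
Excess air % = (excess / stoich) * 100 = (9.60 / 13.6) * 100 = 70.59%


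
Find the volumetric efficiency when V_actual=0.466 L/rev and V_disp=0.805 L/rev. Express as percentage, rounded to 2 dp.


eta_v = (V_actual / V_disp) * 100
Ratio = 0.466 / 0.805 = 0.5789
eta_v = 0.5789 * 100 = 57.89%


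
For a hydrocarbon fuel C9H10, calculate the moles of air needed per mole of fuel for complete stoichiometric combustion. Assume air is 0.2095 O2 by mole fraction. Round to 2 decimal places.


Balanced combustion: C9H10 + 11.5 O2 -> 9 CO2 + 5 H2O
O2 needed = C + H/4 = 9 + 10/4 = 11.50 moles
Air moles = O2 / 0.2095 = 11.50 / 0.2095 = 54.89 moles air


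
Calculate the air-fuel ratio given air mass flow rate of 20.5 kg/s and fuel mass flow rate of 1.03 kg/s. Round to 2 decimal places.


AFR = m_air / m_fuel
AFR = 20.5 / 1.03 = 19.90


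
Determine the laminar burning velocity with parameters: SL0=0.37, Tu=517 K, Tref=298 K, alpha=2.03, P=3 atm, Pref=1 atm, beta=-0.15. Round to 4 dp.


SL = SL0 * (Tu/Tref)^alpha * (P/Pref)^beta
T ratio = 517/298 = 1.73489933
(T ratio)^alpha = 1.73489933^2.03 = 3.060038
(P/Pref)^beta = 3^(-0.15) = 0.848070
SL = 0.37 * 3.060038 * 0.848070 = 0.9602 m/s


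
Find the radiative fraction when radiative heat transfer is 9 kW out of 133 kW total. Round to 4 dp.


f_rad = Q_rad / Q_total
f_rad = 9 / 133 = 0.0677


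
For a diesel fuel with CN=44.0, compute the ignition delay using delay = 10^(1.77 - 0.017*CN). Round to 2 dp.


delay = 10^(1.77 - 0.017*CN)
Exponent = 1.77 - 0.017*44.0 = 1.0220
delay = 10^1.0220 = 10.52 ms


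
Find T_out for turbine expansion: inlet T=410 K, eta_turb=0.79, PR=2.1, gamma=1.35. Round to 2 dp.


T_out = T_in * (1 - eta * (1 - PR^(-(gamma-1)/gamma)))
Exponent = -(1.35-1)/1.35 = -0.25925926
PR^exp = 2.1^(-0.25925926) = 0.82501466
Factor = 1 - 0.79*(1 - 0.82501466) = 0.86176158
T_out = 410 * 0.86176158 = 353.32 K


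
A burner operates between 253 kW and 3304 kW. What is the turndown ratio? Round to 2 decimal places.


TDR = Q_max / Q_min
TDR = 3304 / 253 = 13.06


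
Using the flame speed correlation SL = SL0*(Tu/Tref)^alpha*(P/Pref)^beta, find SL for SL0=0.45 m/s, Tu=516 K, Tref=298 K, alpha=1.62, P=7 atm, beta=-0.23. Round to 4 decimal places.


SL = SL0 * (Tu/Tref)^alpha * (P/Pref)^beta
T ratio = 516/298 = 1.73154362
(T ratio)^alpha = 1.73154362^1.62 = 2.433673
(P/Pref)^beta = 7^(-0.23) = 0.639186
SL = 0.45 * 2.433673 * 0.639186 = 0.7000 m/s


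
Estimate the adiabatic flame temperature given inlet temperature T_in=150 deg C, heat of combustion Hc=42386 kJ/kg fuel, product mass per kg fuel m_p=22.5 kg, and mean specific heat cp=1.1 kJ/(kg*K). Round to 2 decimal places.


T_ad = T_in + Hc / (m_p * cp)
Denominator = 22.5 * 1.1 = 24.7500
Temperature rise = 42386 / 24.7500 = 1712.57 K
T_ad = 150 + 1712.57 = 1862.57 deg C


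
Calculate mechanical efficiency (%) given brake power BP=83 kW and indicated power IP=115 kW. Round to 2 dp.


eta_mech = (BP / IP) * 100
Ratio = 83 / 115 = 0.7217
eta_mech = 0.7217 * 100 = 72.17%


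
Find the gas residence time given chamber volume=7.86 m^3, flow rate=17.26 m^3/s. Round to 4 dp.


tau = V / Q_flow
tau = 7.86 / 17.26 = 0.4554 s


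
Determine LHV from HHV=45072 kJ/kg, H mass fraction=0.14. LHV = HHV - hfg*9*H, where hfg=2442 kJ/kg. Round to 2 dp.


LHV = HHV - hfg * 9 * H
Water correction = 2442 * 9 * 0.14 = 3076.920 kJ/kg
LHV = 45072 - 3076.920 = 41995.08 kJ/kg


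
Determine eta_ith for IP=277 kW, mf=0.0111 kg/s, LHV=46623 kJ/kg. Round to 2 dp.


eta_ith = (IP / (mf * LHV)) * 100
Denominator = 0.0111 * 46623 = 517.5153 kW
eta_ith = (277 / 517.5153) * 100 = 53.52%


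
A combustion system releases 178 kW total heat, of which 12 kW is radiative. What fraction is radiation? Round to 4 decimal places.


f_rad = Q_rad / Q_total
f_rad = 12 / 178 = 0.0674


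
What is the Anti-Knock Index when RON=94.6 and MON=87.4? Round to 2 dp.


AKI = (RON + MON) / 2
AKI = (94.6 + 87.4) / 2
AKI = 182.0 / 2 = 91.00


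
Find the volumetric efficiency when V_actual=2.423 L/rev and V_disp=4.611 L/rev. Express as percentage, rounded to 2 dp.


eta_v = (V_actual / V_disp) * 100
Ratio = 2.423 / 4.611 = 0.5255
eta_v = 0.5255 * 100 = 52.55%


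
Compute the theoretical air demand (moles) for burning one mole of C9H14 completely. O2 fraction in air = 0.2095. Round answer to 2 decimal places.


Balanced combustion: C9H14 + 12.5 O2 -> 9 CO2 + 7 H2O
O2 needed = C + H/4 = 9 + 14/4 = 12.50 moles
Air moles = O2 / 0.2095 = 12.50 / 0.2095 = 59.67 moles air


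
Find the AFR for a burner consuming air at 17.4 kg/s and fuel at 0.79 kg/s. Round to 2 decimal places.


AFR = m_air / m_fuel
AFR = 17.4 / 0.79 = 22.03


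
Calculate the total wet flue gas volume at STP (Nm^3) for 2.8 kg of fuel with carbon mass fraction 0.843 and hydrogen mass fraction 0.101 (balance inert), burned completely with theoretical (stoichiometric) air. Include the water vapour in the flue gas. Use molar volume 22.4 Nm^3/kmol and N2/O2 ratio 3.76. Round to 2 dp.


Per kg fuel: CO2 = (C/12 kmol)*22.4 = (0.843/12)*22.4 = 1.57360 Nm^3
Per kg fuel: H2O = (H/2 kmol)*22.4 = (0.101/2)*22.4 = 1.13120 Nm^3
O2 needed per kg fuel = C/12 + H/4 = 0.843/12 + 0.101/4 = 0.09550000 kmol
Per kg fuel: N2 = O2*3.76*22.4 = 0.09550000*3.76*22.4 = 8.04339 Nm^3
Total per kg = 1.57360 + 1.13120 + 8.04339 = 10.74819 Nm^3
Total = 10.74819 * 2.8 = 30.09 Nm^3


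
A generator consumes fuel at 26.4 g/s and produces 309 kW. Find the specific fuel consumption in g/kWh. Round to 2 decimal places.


SFC = (mf / BP) * 3600
Rate = 26.4 / 309 = 0.085437 g/(s*kW)
SFC = 0.085437 * 3600 = 307.57 g/kWh


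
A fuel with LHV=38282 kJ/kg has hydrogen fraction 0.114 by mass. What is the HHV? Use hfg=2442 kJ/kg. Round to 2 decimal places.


HHV = LHV + hfg * 9 * H
Water addition = 2442 * 9 * 0.114 = 2505.492 kJ/kg
HHV = 38282 + 2505.492 = 40787.49 kJ/kg


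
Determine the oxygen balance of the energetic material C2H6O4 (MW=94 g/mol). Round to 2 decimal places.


OB = -1600 * (2C + H/2 - O) / MW
Inner = 2*2 + 6/2 - 4 = 3.00
OB = -1600 * 3.00 / 94 = -51.06%


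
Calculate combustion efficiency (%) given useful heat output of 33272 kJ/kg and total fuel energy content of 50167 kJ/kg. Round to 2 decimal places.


Efficiency = (Q_useful / Q_fuel) * 100
Efficiency = (33272 / 50167) * 100
Efficiency = 0.6632 * 100 = 66.32%


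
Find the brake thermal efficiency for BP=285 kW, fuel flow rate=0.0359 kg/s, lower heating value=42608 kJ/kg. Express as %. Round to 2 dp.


eta_BTE = (BP / (mf * LHV)) * 100
Denominator = 0.0359 * 42608 = 1529.6272 kW
eta_BTE = (285 / 1529.6272) * 100 = 18.63%


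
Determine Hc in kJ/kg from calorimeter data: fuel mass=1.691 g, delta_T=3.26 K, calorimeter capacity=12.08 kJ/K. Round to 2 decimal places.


Hc = C_cal * delta_T / m_fuel
Q_released = 12.08 * 3.26 = 39.3808 kJ
m_fuel = 1.691 g = 1.691/1000 kg = 0.001691 kg
Hc = 39.3808 / 0.001691 = 23288.47 kJ/kg


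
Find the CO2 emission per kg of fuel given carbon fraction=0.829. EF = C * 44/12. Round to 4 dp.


EF = C_frac * (M_CO2 / M_C)
EF = 0.829 * (44/12)
EF = 0.829 * 3.666667 = 3.0397 kg_CO2/kg_fuel


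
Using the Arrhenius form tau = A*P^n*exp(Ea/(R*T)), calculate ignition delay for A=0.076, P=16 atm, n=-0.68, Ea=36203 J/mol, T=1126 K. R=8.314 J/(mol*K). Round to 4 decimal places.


tau = A * P^n * exp(Ea/(R*T))
P^n = 16^(-0.68) = 0.15177436
Ea/(R*T) = 36203/(8.314*1126) = 3.867196
exp(Ea/(R*T)) = 47.808129
tau = 0.076 * 0.15177436 * 47.808129 = 0.5515 ms


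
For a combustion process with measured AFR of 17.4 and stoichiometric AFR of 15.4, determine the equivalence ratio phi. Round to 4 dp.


phi = AFR_stoich / AFR_actual
phi = 15.4 / 17.4 = 0.8851


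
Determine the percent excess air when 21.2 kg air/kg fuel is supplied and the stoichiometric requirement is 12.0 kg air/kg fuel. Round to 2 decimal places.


Excess air = actual - stoichiometric = 21.2 - 12.0 = 9.20 kg/kg fuel
Excess air % = (excess / stoich) * 100 = (9.20 / 12.0) * 100 = 76.67%


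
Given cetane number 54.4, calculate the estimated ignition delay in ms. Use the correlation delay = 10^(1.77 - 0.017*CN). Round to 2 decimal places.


delay = 10^(1.77 - 0.017*CN)
Exponent = 1.77 - 0.017*54.4 = 0.8452
delay = 10^0.8452 = 7.00 ms


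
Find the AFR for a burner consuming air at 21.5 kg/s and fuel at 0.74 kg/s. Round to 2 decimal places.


AFR = m_air / m_fuel
AFR = 21.5 / 0.74 = 29.05


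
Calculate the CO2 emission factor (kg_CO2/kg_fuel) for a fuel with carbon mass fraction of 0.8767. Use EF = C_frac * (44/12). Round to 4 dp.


EF = C_frac * (M_CO2 / M_C)
EF = 0.8767 * (44/12)
EF = 0.8767 * 3.666667 = 3.2146 kg_CO2/kg_fuel


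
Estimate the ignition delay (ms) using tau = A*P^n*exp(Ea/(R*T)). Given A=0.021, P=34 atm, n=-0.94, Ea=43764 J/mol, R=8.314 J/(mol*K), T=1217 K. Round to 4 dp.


tau = A * P^n * exp(Ea/(R*T))
P^n = 34^(-0.94) = 0.03634208
Ea/(R*T) = 43764/(8.314*1217) = 4.325302
exp(Ea/(R*T)) = 75.588318
tau = 0.021 * 0.03634208 * 75.588318 = 0.0577 ms


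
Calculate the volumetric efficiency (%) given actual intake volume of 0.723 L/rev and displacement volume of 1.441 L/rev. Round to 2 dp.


eta_v = (V_actual / V_disp) * 100
Ratio = 0.723 / 1.441 = 0.5017
eta_v = 0.5017 * 100 = 50.17%


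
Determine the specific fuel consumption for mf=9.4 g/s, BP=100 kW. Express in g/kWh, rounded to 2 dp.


SFC = (mf / BP) * 3600
Rate = 9.4 / 100 = 0.094000 g/(s*kW)
SFC = 0.094000 * 3600 = 338.40 g/kWh


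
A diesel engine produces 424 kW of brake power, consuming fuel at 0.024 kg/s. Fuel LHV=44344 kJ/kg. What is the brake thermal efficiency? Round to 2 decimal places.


eta_BTE = (BP / (mf * LHV)) * 100
Denominator = 0.024 * 44344 = 1064.2560 kW
eta_BTE = (424 / 1064.2560) * 100 = 39.84%


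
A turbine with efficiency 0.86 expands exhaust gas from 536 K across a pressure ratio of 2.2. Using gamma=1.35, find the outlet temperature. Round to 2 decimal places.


T_out = T_in * (1 - eta * (1 - PR^(-(gamma-1)/gamma)))
Exponent = -(1.35-1)/1.35 = -0.25925926
PR^exp = 2.2^(-0.25925926) = 0.81512413
Factor = 1 - 0.86*(1 - 0.81512413) = 0.84100675
T_out = 536 * 0.84100675 = 450.78 K


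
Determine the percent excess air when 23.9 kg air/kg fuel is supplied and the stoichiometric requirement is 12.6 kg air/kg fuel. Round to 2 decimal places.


Excess air = actual - stoichiometric = 23.9 - 12.6 = 11.30 kg/kg fuel
Excess air % = (excess / stoich) * 100 = (11.30 / 12.6) * 100 = 89.68%


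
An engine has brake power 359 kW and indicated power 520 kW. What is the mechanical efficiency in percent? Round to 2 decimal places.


eta_mech = (BP / IP) * 100
Ratio = 359 / 520 = 0.6904
eta_mech = 0.6904 * 100 = 69.04%


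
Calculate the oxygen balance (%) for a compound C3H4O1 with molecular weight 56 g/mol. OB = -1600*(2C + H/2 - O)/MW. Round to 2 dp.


OB = -1600 * (2C + H/2 - O) / MW
Inner = 2*3 + 4/2 - 1 = 7.00
OB = -1600 * 7.00 / 56 = -200.00%


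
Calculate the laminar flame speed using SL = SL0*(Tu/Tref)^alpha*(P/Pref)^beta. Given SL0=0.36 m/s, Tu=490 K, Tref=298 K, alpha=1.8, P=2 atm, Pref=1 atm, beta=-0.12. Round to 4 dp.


SL = SL0 * (Tu/Tref)^alpha * (P/Pref)^beta
T ratio = 490/298 = 1.64429530
(T ratio)^alpha = 1.64429530^1.8 = 2.447731
(P/Pref)^beta = 2^(-0.12) = 0.920188
SL = 0.36 * 2.447731 * 0.920188 = 0.8109 m/s


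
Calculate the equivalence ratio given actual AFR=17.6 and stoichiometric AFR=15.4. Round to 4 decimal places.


phi = AFR_stoich / AFR_actual
phi = 15.4 / 17.6 = 0.8750


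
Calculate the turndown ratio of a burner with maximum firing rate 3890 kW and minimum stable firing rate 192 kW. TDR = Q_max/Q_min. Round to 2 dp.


TDR = Q_max / Q_min
TDR = 3890 / 192 = 20.26


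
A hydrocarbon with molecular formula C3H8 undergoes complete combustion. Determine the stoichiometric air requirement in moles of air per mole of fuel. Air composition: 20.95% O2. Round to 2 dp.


Balanced combustion: C3H8 + 5 O2 -> 3 CO2 + 4 H2O
O2 needed = C + H/4 = 3 + 8/4 = 5.00 moles
Air moles = O2 / 0.2095 = 5.00 / 0.2095 = 23.87 moles air


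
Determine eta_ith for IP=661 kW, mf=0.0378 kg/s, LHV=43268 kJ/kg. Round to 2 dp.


eta_ith = (IP / (mf * LHV)) * 100
Denominator = 0.0378 * 43268 = 1635.5304 kW
eta_ith = (661 / 1635.5304) * 100 = 40.42%


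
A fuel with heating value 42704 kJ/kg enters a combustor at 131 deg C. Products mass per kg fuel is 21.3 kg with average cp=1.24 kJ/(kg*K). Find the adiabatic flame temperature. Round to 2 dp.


T_ad = T_in + Hc / (m_p * cp)
Denominator = 21.3 * 1.24 = 26.4120
Temperature rise = 42704 / 26.4120 = 1616.84 K
T_ad = 131 + 1616.84 = 1747.84 deg C


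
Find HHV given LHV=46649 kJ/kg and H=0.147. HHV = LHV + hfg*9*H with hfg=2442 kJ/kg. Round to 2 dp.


HHV = LHV + hfg * 9 * H
Water addition = 2442 * 9 * 0.147 = 3230.766 kJ/kg
HHV = 46649 + 3230.766 = 49879.77 kJ/kg


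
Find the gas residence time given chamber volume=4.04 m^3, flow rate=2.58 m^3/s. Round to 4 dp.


tau = V / Q_flow
tau = 4.04 / 2.58 = 1.5659 s


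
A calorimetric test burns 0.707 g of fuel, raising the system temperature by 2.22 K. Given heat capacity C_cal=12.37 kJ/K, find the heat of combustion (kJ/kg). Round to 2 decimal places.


Hc = C_cal * delta_T / m_fuel
Q_released = 12.37 * 2.22 = 27.4614 kJ
m_fuel = 0.707 g = 0.707/1000 kg = 0.000707 kg
Hc = 27.4614 / 0.000707 = 38842.15 kJ/kg


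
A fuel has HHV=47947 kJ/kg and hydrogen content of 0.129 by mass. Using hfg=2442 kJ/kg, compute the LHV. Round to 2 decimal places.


LHV = HHV - hfg * 9 * H
Water correction = 2442 * 9 * 0.129 = 2835.162 kJ/kg
LHV = 47947 - 2835.162 = 45111.84 kJ/kg


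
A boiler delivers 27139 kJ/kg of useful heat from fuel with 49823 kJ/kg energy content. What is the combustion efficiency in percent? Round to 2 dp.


Efficiency = (Q_useful / Q_fuel) * 100
Efficiency = (27139 / 49823) * 100
Efficiency = 0.5447 * 100 = 54.47%


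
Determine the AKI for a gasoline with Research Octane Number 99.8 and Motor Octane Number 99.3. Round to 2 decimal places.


AKI = (RON + MON) / 2
AKI = (99.8 + 99.3) / 2
AKI = 199.1 / 2 = 99.55


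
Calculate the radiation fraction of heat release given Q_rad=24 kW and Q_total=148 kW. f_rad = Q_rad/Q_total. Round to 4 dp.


f_rad = Q_rad / Q_total
f_rad = 24 / 148 = 0.1622


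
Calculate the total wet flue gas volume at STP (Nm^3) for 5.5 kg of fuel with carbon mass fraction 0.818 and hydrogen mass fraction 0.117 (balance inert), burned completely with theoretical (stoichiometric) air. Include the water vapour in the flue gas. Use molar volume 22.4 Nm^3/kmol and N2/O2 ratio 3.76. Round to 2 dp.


Per kg fuel: CO2 = (C/12 kmol)*22.4 = (0.818/12)*22.4 = 1.52693 Nm^3
Per kg fuel: H2O = (H/2 kmol)*22.4 = (0.117/2)*22.4 = 1.31040 Nm^3
O2 needed per kg fuel = C/12 + H/4 = 0.818/12 + 0.117/4 = 0.09741667 kmol
Per kg fuel: N2 = O2*3.76*22.4 = 0.09741667*3.76*22.4 = 8.20482 Nm^3
Total per kg = 1.52693 + 1.31040 + 8.20482 = 11.04215 Nm^3
Total = 11.04215 * 5.5 = 60.73 Nm^3


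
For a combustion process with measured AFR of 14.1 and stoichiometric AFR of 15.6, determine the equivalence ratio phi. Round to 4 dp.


phi = AFR_stoich / AFR_actual
phi = 15.6 / 14.1 = 1.1064


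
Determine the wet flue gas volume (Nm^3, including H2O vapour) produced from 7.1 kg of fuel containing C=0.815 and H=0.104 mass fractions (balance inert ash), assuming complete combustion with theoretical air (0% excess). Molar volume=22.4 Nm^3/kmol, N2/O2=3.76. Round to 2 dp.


Per kg fuel: CO2 = (C/12 kmol)*22.4 = (0.815/12)*22.4 = 1.52133 Nm^3
Per kg fuel: H2O = (H/2 kmol)*22.4 = (0.104/2)*22.4 = 1.16480 Nm^3
O2 needed per kg fuel = C/12 + H/4 = 0.815/12 + 0.104/4 = 0.09391667 kmol
Per kg fuel: N2 = O2*3.76*22.4 = 0.09391667*3.76*22.4 = 7.91004 Nm^3
Total per kg = 1.52133 + 1.16480 + 7.91004 = 10.59617 Nm^3
Total = 10.59617 * 7.1 = 75.23 Nm^3


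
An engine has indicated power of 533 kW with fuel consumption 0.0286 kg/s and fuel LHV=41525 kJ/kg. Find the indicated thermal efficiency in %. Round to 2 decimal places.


eta_ith = (IP / (mf * LHV)) * 100
Denominator = 0.0286 * 41525 = 1187.6150 kW
eta_ith = (533 / 1187.6150) * 100 = 44.88%


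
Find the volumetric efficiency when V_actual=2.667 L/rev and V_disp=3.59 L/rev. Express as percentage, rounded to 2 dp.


eta_v = (V_actual / V_disp) * 100
Ratio = 2.667 / 3.59 = 0.7429
eta_v = 0.7429 * 100 = 74.29%


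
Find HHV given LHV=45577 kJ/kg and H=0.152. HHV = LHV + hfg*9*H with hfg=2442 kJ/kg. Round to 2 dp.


HHV = LHV + hfg * 9 * H
Water addition = 2442 * 9 * 0.152 = 3340.656 kJ/kg
HHV = 45577 + 3340.656 = 48917.66 kJ/kg


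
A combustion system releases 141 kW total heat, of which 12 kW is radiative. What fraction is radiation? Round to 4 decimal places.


f_rad = Q_rad / Q_total
f_rad = 12 / 141 = 0.0851


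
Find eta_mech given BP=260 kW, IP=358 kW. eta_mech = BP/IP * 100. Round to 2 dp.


eta_mech = (BP / IP) * 100
Ratio = 260 / 358 = 0.7263
eta_mech = 0.7263 * 100 = 72.63%


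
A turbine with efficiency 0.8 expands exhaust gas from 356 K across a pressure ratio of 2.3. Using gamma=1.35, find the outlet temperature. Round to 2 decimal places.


T_out = T_in * (1 - eta * (1 - PR^(-(gamma-1)/gamma)))
Exponent = -(1.35-1)/1.35 = -0.25925926
PR^exp = 2.3^(-0.25925926) = 0.80578413
Factor = 1 - 0.8*(1 - 0.80578413) = 0.84462730
T_out = 356 * 0.84462730 = 300.69 K


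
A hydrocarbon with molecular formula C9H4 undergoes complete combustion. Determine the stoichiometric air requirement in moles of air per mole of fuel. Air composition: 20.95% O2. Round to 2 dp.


Balanced combustion: C9H4 + 10 O2 -> 9 CO2 + 2 H2O
O2 needed = C + H/4 = 9 + 4/4 = 10.00 moles
Air moles = O2 / 0.2095 = 10.00 / 0.2095 = 47.73 moles air


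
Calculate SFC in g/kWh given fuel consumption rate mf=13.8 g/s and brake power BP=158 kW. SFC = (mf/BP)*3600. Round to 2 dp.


SFC = (mf / BP) * 3600
Rate = 13.8 / 158 = 0.087342 g/(s*kW)
SFC = 0.087342 * 3600 = 314.43 g/kWh


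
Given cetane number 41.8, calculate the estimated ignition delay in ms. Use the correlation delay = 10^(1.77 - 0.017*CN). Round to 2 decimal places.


delay = 10^(1.77 - 0.017*CN)
Exponent = 1.77 - 0.017*41.8 = 1.0594
delay = 10^1.0594 = 11.47 ms


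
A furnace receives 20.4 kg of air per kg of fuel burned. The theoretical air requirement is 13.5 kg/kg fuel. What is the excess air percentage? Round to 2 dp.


Excess air = actual - stoichiometric = 20.4 - 13.5 = 6.90 kg/kg fuel
Excess air % = (excess / stoich) * 100 = (6.90 / 13.5) * 100 = 51.11%


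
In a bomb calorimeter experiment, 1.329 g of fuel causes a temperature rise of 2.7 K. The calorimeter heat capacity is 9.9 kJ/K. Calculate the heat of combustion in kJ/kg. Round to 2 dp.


Hc = C_cal * delta_T / m_fuel
Q_released = 9.9 * 2.7 = 26.7300 kJ
m_fuel = 1.329 g = 1.329/1000 kg = 0.001329 kg
Hc = 26.7300 / 0.001329 = 20112.87 kJ/kg


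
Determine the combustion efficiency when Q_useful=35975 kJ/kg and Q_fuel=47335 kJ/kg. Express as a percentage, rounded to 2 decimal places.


Efficiency = (Q_useful / Q_fuel) * 100
Efficiency = (35975 / 47335) * 100
Efficiency = 0.7600 * 100 = 76.00%


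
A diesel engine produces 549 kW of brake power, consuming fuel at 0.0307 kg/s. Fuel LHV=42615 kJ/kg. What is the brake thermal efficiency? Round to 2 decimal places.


eta_BTE = (BP / (mf * LHV)) * 100
Denominator = 0.0307 * 42615 = 1308.2805 kW
eta_BTE = (549 / 1308.2805) * 100 = 41.96%


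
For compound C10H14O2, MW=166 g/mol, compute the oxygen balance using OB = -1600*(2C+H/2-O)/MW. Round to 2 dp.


OB = -1600 * (2C + H/2 - O) / MW
Inner = 2*10 + 14/2 - 2 = 25.00
OB = -1600 * 25.00 / 166 = -240.96%


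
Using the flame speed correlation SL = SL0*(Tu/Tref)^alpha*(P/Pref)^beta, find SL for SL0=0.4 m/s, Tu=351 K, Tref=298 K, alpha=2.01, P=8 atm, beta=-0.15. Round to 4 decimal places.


SL = SL0 * (Tu/Tref)^alpha * (P/Pref)^beta
T ratio = 351/298 = 1.17785235
(T ratio)^alpha = 1.17785235^2.01 = 1.389609
(P/Pref)^beta = 8^(-0.15) = 0.732043
SL = 0.4 * 1.389609 * 0.732043 = 0.4069 m/s


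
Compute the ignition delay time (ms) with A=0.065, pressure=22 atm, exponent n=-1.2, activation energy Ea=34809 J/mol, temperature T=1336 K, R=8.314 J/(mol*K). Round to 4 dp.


tau = A * P^n * exp(Ea/(R*T))
P^n = 22^(-1.2) = 0.02449587
Ea/(R*T) = 34809/(8.314*1336) = 3.133827
exp(Ea/(R*T)) = 22.961694
tau = 0.065 * 0.02449587 * 22.961694 = 0.0366 ms


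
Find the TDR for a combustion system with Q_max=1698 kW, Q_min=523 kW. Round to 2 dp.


TDR = Q_max / Q_min
TDR = 1698 / 523 = 3.25


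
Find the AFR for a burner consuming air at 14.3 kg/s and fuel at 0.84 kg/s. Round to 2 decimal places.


AFR = m_air / m_fuel
AFR = 14.3 / 0.84 = 17.02


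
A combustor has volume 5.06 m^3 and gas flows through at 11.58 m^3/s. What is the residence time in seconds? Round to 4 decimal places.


tau = V / Q_flow
tau = 5.06 / 11.58 = 0.4370 s


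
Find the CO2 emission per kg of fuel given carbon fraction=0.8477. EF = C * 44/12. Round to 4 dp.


EF = C_frac * (M_CO2 / M_C)
EF = 0.8477 * (44/12)
EF = 0.8477 * 3.666667 = 3.1082 kg_CO2/kg_fuel


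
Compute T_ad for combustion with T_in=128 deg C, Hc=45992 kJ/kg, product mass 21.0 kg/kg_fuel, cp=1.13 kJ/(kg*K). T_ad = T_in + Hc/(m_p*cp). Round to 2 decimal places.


T_ad = T_in + Hc / (m_p * cp)
Denominator = 21.0 * 1.13 = 23.7300
Temperature rise = 45992 / 23.7300 = 1938.14 K
T_ad = 128 + 1938.14 = 2066.14 deg C


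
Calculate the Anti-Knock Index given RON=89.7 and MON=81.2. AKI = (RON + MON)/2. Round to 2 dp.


AKI = (RON + MON) / 2
AKI = (89.7 + 81.2) / 2
AKI = 170.9 / 2 = 85.45


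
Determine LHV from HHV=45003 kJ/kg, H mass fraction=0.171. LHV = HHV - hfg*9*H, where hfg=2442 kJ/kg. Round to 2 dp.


LHV = HHV - hfg * 9 * H
Water correction = 2442 * 9 * 0.171 = 3758.238 kJ/kg
LHV = 45003 - 3758.238 = 41244.76 kJ/kg


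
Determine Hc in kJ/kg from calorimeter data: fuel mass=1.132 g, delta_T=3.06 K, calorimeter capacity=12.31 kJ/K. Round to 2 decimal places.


Hc = C_cal * delta_T / m_fuel
Q_released = 12.31 * 3.06 = 37.6686 kJ
m_fuel = 1.132 g = 1.132/1000 kg = 0.001132 kg
Hc = 37.6686 / 0.001132 = 33276.15 kJ/kg


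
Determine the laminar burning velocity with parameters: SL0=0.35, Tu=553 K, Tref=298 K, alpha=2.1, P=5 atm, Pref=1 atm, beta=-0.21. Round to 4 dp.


SL = SL0 * (Tu/Tref)^alpha * (P/Pref)^beta
T ratio = 553/298 = 1.85570470
(T ratio)^alpha = 1.85570470^2.1 = 3.663267
(P/Pref)^beta = 5^(-0.21) = 0.713208
SL = 0.35 * 3.663267 * 0.713208 = 0.9144 m/s


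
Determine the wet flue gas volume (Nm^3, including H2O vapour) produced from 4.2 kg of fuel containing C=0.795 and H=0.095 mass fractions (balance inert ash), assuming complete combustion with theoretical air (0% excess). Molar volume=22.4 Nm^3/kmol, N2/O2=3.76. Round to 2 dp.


Per kg fuel: CO2 = (C/12 kmol)*22.4 = (0.795/12)*22.4 = 1.48400 Nm^3
Per kg fuel: H2O = (H/2 kmol)*22.4 = (0.095/2)*22.4 = 1.06400 Nm^3
O2 needed per kg fuel = C/12 + H/4 = 0.795/12 + 0.095/4 = 0.09000000 kmol
Per kg fuel: N2 = O2*3.76*22.4 = 0.09000000*3.76*22.4 = 7.58016 Nm^3
Total per kg = 1.48400 + 1.06400 + 7.58016 = 10.12816 Nm^3
Total = 10.12816 * 4.2 = 42.54 Nm^3


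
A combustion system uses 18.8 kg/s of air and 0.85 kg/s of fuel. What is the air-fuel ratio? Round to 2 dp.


AFR = m_air / m_fuel
AFR = 18.8 / 0.85 = 22.12


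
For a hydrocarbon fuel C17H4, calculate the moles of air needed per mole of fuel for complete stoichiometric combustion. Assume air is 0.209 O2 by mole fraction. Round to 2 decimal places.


Balanced combustion: C17H4 + 18 O2 -> 17 CO2 + 2 H2O
O2 needed = C + H/4 = 17 + 4/4 = 18.00 moles
Air moles = O2 / 0.209 = 18.00 / 0.209 = 86.12 moles air


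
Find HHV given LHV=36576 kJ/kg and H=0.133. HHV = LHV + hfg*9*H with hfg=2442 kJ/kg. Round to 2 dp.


HHV = LHV + hfg * 9 * H
Water addition = 2442 * 9 * 0.133 = 2923.074 kJ/kg
HHV = 36576 + 2923.074 = 39499.07 kJ/kg


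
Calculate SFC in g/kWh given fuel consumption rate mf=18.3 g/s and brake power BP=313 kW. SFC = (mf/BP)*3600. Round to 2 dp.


SFC = (mf / BP) * 3600
Rate = 18.3 / 313 = 0.058466 g/(s*kW)
SFC = 0.058466 * 3600 = 210.48 g/kWh


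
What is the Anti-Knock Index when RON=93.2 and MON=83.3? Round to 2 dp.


AKI = (RON + MON) / 2
AKI = (93.2 + 83.3) / 2
AKI = 176.5 / 2 = 88.25


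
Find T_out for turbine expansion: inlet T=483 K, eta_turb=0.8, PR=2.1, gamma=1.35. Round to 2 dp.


T_out = T_in * (1 - eta * (1 - PR^(-(gamma-1)/gamma)))
Exponent = -(1.35-1)/1.35 = -0.25925926
PR^exp = 2.1^(-0.25925926) = 0.82501466
Factor = 1 - 0.8*(1 - 0.82501466) = 0.86001173
T_out = 483 * 0.86001173 = 415.39 K


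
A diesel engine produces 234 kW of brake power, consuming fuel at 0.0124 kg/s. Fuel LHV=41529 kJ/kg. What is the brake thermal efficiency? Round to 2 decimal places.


eta_BTE = (BP / (mf * LHV)) * 100
Denominator = 0.0124 * 41529 = 514.9596 kW
eta_BTE = (234 / 514.9596) * 100 = 45.44%


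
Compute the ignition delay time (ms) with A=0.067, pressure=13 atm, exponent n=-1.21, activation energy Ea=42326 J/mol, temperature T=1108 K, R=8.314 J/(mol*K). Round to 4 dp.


tau = A * P^n * exp(Ea/(R*T))
P^n = 13^(-1.21) = 0.04488782
Ea/(R*T) = 42326/(8.314*1108) = 4.594703
exp(Ea/(R*T)) = 98.958744
tau = 0.067 * 0.04488782 * 98.958744 = 0.2976 ms


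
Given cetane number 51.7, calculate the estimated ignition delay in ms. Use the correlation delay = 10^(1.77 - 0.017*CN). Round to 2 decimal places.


delay = 10^(1.77 - 0.017*CN)
Exponent = 1.77 - 0.017*51.7 = 0.8911
delay = 10^0.8911 = 7.78 ms


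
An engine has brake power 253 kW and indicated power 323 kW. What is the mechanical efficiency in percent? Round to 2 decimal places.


eta_mech = (BP / IP) * 100
Ratio = 253 / 323 = 0.7833
eta_mech = 0.7833 * 100 = 78.33%


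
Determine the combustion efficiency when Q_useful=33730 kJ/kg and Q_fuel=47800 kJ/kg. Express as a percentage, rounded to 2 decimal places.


Efficiency = (Q_useful / Q_fuel) * 100
Efficiency = (33730 / 47800) * 100
Efficiency = 0.7056 * 100 = 70.56%


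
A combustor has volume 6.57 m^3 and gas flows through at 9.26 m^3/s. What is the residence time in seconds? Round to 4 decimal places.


tau = V / Q_flow
tau = 6.57 / 9.26 = 0.7095 s


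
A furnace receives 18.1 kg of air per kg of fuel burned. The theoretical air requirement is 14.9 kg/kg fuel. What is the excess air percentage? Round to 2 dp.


Excess air = actual - stoichiometric = 18.1 - 14.9 = 3.20 kg/kg fuel
Excess air % = (excess / stoich) * 100 = (3.20 / 14.9) * 100 = 21.48%


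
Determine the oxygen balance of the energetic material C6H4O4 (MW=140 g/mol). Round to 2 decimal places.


OB = -1600 * (2C + H/2 - O) / MW
Inner = 2*6 + 4/2 - 4 = 10.00
OB = -1600 * 10.00 / 140 = -114.29%


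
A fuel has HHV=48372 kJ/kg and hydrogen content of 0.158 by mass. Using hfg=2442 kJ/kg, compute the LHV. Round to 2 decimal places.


LHV = HHV - hfg * 9 * H
Water correction = 2442 * 9 * 0.158 = 3472.524 kJ/kg
LHV = 48372 - 3472.524 = 44899.48 kJ/kg


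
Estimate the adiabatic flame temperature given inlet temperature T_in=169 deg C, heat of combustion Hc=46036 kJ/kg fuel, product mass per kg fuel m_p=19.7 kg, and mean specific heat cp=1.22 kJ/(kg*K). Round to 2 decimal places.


T_ad = T_in + Hc / (m_p * cp)
Denominator = 19.7 * 1.22 = 24.0340
Temperature rise = 46036 / 24.0340 = 1915.45 K
T_ad = 169 + 1915.45 = 2084.45 deg C


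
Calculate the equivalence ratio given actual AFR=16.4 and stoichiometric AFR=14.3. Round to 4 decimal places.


phi = AFR_stoich / AFR_actual
phi = 14.3 / 16.4 = 0.8720


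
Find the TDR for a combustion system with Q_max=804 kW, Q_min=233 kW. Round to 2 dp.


TDR = Q_max / Q_min
TDR = 804 / 233 = 3.45


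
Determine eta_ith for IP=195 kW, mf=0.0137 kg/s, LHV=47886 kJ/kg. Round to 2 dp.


eta_ith = (IP / (mf * LHV)) * 100
Denominator = 0.0137 * 47886 = 656.0382 kW
eta_ith = (195 / 656.0382) * 100 = 29.72%


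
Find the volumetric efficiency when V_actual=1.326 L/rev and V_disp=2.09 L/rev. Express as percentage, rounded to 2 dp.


eta_v = (V_actual / V_disp) * 100
Ratio = 1.326 / 2.09 = 0.6344
eta_v = 0.6344 * 100 = 63.44%


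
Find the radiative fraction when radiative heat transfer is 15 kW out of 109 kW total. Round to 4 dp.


f_rad = Q_rad / Q_total
f_rad = 15 / 109 = 0.1376


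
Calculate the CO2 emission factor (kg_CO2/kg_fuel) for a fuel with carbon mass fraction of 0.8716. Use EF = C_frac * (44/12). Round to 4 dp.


EF = C_frac * (M_CO2 / M_C)
EF = 0.8716 * (44/12)
EF = 0.8716 * 3.666667 = 3.1959 kg_CO2/kg_fuel


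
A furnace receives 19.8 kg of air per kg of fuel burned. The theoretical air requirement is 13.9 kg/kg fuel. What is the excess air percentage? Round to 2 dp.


Excess air = actual - stoichiometric = 19.8 - 13.9 = 5.90 kg/kg fuel
Excess air % = (excess / stoich) * 100 = (5.90 / 13.9) * 100 = 42.45%


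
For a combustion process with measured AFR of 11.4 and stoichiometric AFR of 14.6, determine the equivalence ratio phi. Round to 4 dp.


phi = AFR_stoich / AFR_actual
phi = 14.6 / 11.4 = 1.2807


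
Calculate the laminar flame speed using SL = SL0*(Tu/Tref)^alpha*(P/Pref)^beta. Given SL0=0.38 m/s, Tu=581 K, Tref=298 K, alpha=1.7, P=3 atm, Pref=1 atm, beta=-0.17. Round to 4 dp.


SL = SL0 * (Tu/Tref)^alpha * (P/Pref)^beta
T ratio = 581/298 = 1.94966443
(T ratio)^alpha = 1.94966443^1.7 = 3.111228
(P/Pref)^beta = 3^(-0.17) = 0.829639
SL = 0.38 * 3.111228 * 0.829639 = 0.9809 m/s


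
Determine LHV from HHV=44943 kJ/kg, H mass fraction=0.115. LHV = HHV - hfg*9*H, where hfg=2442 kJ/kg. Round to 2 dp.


LHV = HHV - hfg * 9 * H
Water correction = 2442 * 9 * 0.115 = 2527.470 kJ/kg
LHV = 44943 - 2527.470 = 42415.53 kJ/kg


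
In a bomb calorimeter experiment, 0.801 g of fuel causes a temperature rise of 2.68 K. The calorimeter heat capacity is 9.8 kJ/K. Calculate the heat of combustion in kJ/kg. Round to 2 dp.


Hc = C_cal * delta_T / m_fuel
Q_released = 9.8 * 2.68 = 26.2640 kJ
m_fuel = 0.801 g = 0.801/1000 kg = 0.000801 kg
Hc = 26.2640 / 0.000801 = 32789.01 kJ/kg


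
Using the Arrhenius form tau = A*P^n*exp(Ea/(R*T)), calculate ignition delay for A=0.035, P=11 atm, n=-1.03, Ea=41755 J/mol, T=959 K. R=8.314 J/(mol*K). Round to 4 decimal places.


tau = A * P^n * exp(Ea/(R*T))
P^n = 11^(-1.03) = 0.08459906
Ea/(R*T) = 41755/(8.314*959) = 5.236967
exp(Ea/(R*T)) = 188.098786
tau = 0.035 * 0.08459906 * 188.098786 = 0.5570 ms


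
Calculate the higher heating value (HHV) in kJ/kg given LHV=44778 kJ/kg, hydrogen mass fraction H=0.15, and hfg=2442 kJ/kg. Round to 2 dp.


HHV = LHV + hfg * 9 * H
Water addition = 2442 * 9 * 0.15 = 3296.700 kJ/kg
HHV = 44778 + 3296.700 = 48074.70 kJ/kg


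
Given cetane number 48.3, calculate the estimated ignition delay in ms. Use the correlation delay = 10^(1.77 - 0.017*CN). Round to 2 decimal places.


delay = 10^(1.77 - 0.017*CN)
Exponent = 1.77 - 0.017*48.3 = 0.9489
delay = 10^0.9489 = 8.89 ms


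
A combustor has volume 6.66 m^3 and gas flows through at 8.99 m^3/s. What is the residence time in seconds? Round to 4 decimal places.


tau = V / Q_flow
tau = 6.66 / 8.99 = 0.7408 s


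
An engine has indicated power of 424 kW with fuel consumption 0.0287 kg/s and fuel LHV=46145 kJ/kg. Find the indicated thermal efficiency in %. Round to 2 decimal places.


eta_ith = (IP / (mf * LHV)) * 100
Denominator = 0.0287 * 46145 = 1324.3615 kW
eta_ith = (424 / 1324.3615) * 100 = 32.02%


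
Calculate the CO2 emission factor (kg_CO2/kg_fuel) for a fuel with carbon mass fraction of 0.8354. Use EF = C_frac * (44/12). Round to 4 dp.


EF = C_frac * (M_CO2 / M_C)
EF = 0.8354 * (44/12)
EF = 0.8354 * 3.666667 = 3.0631 kg_CO2/kg_fuel


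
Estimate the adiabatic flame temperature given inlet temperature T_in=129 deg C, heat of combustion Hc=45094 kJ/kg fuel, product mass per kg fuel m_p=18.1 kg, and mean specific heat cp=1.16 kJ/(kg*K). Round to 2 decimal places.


T_ad = T_in + Hc / (m_p * cp)
Denominator = 18.1 * 1.16 = 20.9960
Temperature rise = 45094 / 20.9960 = 2147.74 K
T_ad = 129 + 2147.74 = 2276.74 deg C


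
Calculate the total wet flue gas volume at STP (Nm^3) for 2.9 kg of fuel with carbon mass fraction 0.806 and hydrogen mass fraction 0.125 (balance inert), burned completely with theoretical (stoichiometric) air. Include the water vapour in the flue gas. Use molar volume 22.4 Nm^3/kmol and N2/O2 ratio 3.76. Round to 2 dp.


Per kg fuel: CO2 = (C/12 kmol)*22.4 = (0.806/12)*22.4 = 1.50453 Nm^3
Per kg fuel: H2O = (H/2 kmol)*22.4 = (0.125/2)*22.4 = 1.40000 Nm^3
O2 needed per kg fuel = C/12 + H/4 = 0.806/12 + 0.125/4 = 0.09841667 kmol
Per kg fuel: N2 = O2*3.76*22.4 = 0.09841667*3.76*22.4 = 8.28905 Nm^3
Total per kg = 1.50453 + 1.40000 + 8.28905 = 11.19358 Nm^3
Total = 11.19358 * 2.9 = 32.46 Nm^3


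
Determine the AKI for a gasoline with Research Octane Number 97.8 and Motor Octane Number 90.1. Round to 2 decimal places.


AKI = (RON + MON) / 2
AKI = (97.8 + 90.1) / 2
AKI = 187.9 / 2 = 93.95


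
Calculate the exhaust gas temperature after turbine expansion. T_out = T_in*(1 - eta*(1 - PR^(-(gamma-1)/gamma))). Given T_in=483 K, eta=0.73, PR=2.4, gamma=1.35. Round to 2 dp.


T_out = T_in * (1 - eta * (1 - PR^(-(gamma-1)/gamma)))
Exponent = -(1.35-1)/1.35 = -0.25925926
PR^exp = 2.4^(-0.25925926) = 0.79694200
Factor = 1 - 0.73*(1 - 0.79694200) = 0.85176766
T_out = 483 * 0.85176766 = 411.40 K


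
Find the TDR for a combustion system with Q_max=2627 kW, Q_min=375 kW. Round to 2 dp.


TDR = Q_max / Q_min
TDR = 2627 / 375 = 7.01


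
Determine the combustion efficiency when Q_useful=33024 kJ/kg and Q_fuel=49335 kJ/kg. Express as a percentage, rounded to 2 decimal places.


Efficiency = (Q_useful / Q_fuel) * 100
Efficiency = (33024 / 49335) * 100
Efficiency = 0.6694 * 100 = 66.94%


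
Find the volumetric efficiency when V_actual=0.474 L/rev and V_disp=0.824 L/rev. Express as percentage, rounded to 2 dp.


eta_v = (V_actual / V_disp) * 100
Ratio = 0.474 / 0.824 = 0.5752
eta_v = 0.5752 * 100 = 57.52%


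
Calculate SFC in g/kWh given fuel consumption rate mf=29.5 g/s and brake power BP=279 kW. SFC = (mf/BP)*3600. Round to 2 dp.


SFC = (mf / BP) * 3600
Rate = 29.5 / 279 = 0.105735 g/(s*kW)
SFC = 0.105735 * 3600 = 380.65 g/kWh


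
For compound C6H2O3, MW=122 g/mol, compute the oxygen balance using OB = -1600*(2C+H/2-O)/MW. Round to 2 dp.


OB = -1600 * (2C + H/2 - O) / MW
Inner = 2*6 + 2/2 - 3 = 10.00
OB = -1600 * 10.00 / 122 = -131.15%


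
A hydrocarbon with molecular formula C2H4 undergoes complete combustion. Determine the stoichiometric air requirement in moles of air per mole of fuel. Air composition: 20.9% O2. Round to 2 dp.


Balanced combustion: C2H4 + 3 O2 -> 2 CO2 + 2 H2O
O2 needed = C + H/4 = 2 + 4/4 = 3.00 moles
Air moles = O2 / 0.209 = 3.00 / 0.209 = 14.35 moles air
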